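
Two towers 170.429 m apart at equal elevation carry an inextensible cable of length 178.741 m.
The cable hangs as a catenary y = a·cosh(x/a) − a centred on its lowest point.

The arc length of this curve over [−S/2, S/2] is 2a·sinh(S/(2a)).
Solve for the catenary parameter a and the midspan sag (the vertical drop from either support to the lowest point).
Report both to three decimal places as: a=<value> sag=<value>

a=158.667 sag=23.438

seed: a₀ = √(S³/(24(L−S))) = √(170.429³/(24·8.312)) = 157.527672
iter 1: u=0.540949  f(a)=+1.225e-01  f'(a)=-1.087e-01  a ← 157.527672 − (+1.225e-01/-1.087e-01) = 158.654823
iter 2: u=0.537106  f(a)=+1.327e-03  f'(a)=-1.063e-01  a ← 158.654823 − (+1.327e-03/-1.063e-01) = 158.667304
iter 3: u=0.537064  f(a)=+1.595e-07  f'(a)=-1.063e-01  a ← 158.667304 − (+1.595e-07/-1.063e-01) = 158.667305
iter 4: u=0.537064  f(a)=+2.842e-14  f'(a)=-1.063e-01  a ← 158.667305 − (+2.842e-14/-1.063e-01) = 158.667305
converged: |Δa| < 1e-12 after 4 iterations
sag = a·(cosh(S/(2a)) − 1) = 158.667305·(cosh(0.537064) − 1) = 23.438159
T_max/T_min = cosh(S/(2a)) = 1.147719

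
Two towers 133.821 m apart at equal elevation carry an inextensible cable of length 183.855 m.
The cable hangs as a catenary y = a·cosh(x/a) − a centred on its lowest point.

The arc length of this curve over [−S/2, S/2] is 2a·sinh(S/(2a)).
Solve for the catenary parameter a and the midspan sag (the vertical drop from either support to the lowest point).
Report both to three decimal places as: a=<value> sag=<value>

a=46.990 sag=56.251

seed: a₀ = √(S³/(24(L−S))) = √(133.821³/(24·50.034)) = 44.673314
iter 1: u=1.497773  f(a)=+5.921e+00  f'(a)=-2.784e+00  a ← 44.673314 − (+5.921e+00/-2.784e+00) = 46.799897
iter 2: u=1.429715  f(a)=+4.491e-01  f'(a)=-2.377e+00  a ← 46.799897 − (+4.491e-01/-2.377e+00) = 46.988841
iter 3: u=1.423966  f(a)=+3.051e-03  f'(a)=-2.345e+00  a ← 46.988841 − (+3.051e-03/-2.345e+00) = 46.990143
iter 4: u=1.423926  f(a)=+1.430e-07  f'(a)=-2.344e+00  a ← 46.990143 − (+1.430e-07/-2.344e+00) = 46.990143
iter 5: u=1.423926  f(a)=+0.000e+00  f'(a)=-2.344e+00  a ← 46.990143 − (+0.000e+00/-2.344e+00) = 46.990143
converged: |Δa| < 1e-12 after 5 iterations
sag = a·(cosh(S/(2a)) − 1) = 46.990143·(cosh(1.423926) − 1) = 56.251025
T_max/T_min = cosh(S/(2a)) = 2.197081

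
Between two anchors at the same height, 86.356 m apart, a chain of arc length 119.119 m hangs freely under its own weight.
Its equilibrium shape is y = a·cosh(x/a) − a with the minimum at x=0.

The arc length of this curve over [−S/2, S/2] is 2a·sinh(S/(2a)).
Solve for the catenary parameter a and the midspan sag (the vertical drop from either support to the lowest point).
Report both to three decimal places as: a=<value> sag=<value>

seed: a₀ = √(S³/(24(L−S))) = √(86.356³/(24·32.763)) = 28.618135
iter 1: u=1.508764  f(a)=+3.938e+00  f'(a)=-2.855e+00  a ← 28.618135 − (+3.938e+00/-2.855e+00) = 29.997311
iter 2: u=1.439396  f(a)=+3.025e-01  f'(a)=-2.432e+00  a ← 29.997311 − (+3.025e-01/-2.432e+00) = 30.121725
iter 3: u=1.433450  f(a)=+2.115e-03  f'(a)=-2.398e+00  a ← 30.121725 − (+2.115e-03/-2.398e+00) = 30.122607
iter 4: u=1.433408  f(a)=+1.049e-07  f'(a)=-2.398e+00  a ← 30.122607 − (+1.049e-07/-2.398e+00) = 30.122607
iter 5: u=1.433408  f(a)=+1.421e-14  f'(a)=-2.398e+00  a ← 30.122607 − (+1.421e-14/-2.398e+00) = 30.122607
converged: |Δa| < 1e-12 after 5 iterations
sag = a·(cosh(S/(2a)) − 1) = 30.122607·(cosh(1.433408) − 1) = 36.620973
T_max/T_min = cosh(S/(2a)) = 2.215731

a=30.123 sag=36.621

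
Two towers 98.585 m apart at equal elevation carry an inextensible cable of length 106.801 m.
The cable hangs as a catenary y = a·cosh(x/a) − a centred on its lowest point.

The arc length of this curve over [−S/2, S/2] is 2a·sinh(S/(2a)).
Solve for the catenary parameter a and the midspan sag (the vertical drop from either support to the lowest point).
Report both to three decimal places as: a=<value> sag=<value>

a=70.563 sag=17.929

seed: a₀ = √(S³/(24(L−S))) = √(98.585³/(24·8.216)) = 69.707647
iter 1: u=0.707132  f(a)=+2.079e-01  f'(a)=-2.477e-01  a ← 69.707647 − (+2.079e-01/-2.477e-01) = 70.546786
iter 2: u=0.698721  f(a)=+3.813e-03  f'(a)=-2.387e-01  a ← 70.546786 − (+3.813e-03/-2.387e-01) = 70.562760
iter 3: u=0.698563  f(a)=+1.336e-06  f'(a)=-2.385e-01  a ← 70.562760 − (+1.336e-06/-2.385e-01) = 70.562765
iter 4: u=0.698562  f(a)=+1.705e-13  f'(a)=-2.385e-01  a ← 70.562765 − (+1.705e-13/-2.385e-01) = 70.562765
converged: |Δa| < 1e-12 after 4 iterations
sag = a·(cosh(S/(2a)) − 1) = 70.562765·(cosh(0.698562) − 1) = 17.928575
T_max/T_min = cosh(S/(2a)) = 1.254080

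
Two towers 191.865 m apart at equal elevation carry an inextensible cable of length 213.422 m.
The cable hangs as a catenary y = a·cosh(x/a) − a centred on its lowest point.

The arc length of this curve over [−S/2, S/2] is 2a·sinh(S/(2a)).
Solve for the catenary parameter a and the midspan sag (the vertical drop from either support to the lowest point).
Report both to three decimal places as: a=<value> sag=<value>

seed: a₀ = √(S³/(24(L−S))) = √(191.865³/(24·21.557)) = 116.840621
iter 1: u=0.821054  f(a)=+7.384e-01  f'(a)=-3.945e-01  a ← 116.840621 − (+7.384e-01/-3.945e-01) = 118.712410
iter 2: u=0.808108  f(a)=+1.812e-02  f'(a)=-3.753e-01  a ← 118.712410 − (+1.812e-02/-3.753e-01) = 118.760681
iter 3: u=0.807780  f(a)=+1.152e-05  f'(a)=-3.749e-01  a ← 118.760681 − (+1.152e-05/-3.749e-01) = 118.760711
iter 4: u=0.807780  f(a)=+4.690e-12  f'(a)=-3.749e-01  a ← 118.760711 − (+4.690e-12/-3.749e-01) = 118.760711
converged: |Δa| < 1e-12 after 4 iterations
sag = a·(cosh(S/(2a)) − 1) = 118.760711·(cosh(0.807780) − 1) = 40.899378
T_max/T_min = cosh(S/(2a)) = 1.344385

a=118.761 sag=40.899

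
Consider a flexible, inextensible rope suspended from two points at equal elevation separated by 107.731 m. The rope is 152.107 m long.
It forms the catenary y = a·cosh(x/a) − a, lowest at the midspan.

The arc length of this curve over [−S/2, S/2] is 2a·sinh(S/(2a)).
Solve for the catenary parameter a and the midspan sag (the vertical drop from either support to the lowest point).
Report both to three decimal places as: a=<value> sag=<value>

seed: a₀ = √(S³/(24(L−S))) = √(107.731³/(24·44.376)) = 34.263470
iter 1: u=1.572097  f(a)=+5.818e+00  f'(a)=-3.290e+00  a ← 34.263470 − (+5.818e+00/-3.290e+00) = 36.031983
iter 2: u=1.494936  f(a)=+4.808e-01  f'(a)=-2.766e+00  a ← 36.031983 − (+4.808e-01/-2.766e+00) = 36.205770
iter 3: u=1.487760  f(a)=+3.937e-03  f'(a)=-2.721e+00  a ← 36.205770 − (+3.937e-03/-2.721e+00) = 36.207217
iter 4: u=1.487701  f(a)=+2.688e-07  f'(a)=-2.721e+00  a ← 36.207217 − (+2.688e-07/-2.721e+00) = 36.207217
iter 5: u=1.487701  f(a)=+5.684e-14  f'(a)=-2.721e+00  a ← 36.207217 − (+5.684e-14/-2.721e+00) = 36.207217
converged: |Δa| < 1e-12 after 5 iterations
sag = a·(cosh(S/(2a)) − 1) = 36.207217·(cosh(1.487701) − 1) = 48.025184
T_max/T_min = cosh(S/(2a)) = 2.326398

a=36.207 sag=48.025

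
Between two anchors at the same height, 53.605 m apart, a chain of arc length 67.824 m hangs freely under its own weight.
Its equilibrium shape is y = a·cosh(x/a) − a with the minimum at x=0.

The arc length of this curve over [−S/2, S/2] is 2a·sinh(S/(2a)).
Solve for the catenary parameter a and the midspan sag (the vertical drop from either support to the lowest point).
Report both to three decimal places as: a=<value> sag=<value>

a=22.044 sag=18.403

seed: a₀ = √(S³/(24(L−S))) = √(53.605³/(24·14.219)) = 21.245541
iter 1: u=1.261559  f(a)=+1.175e+00  f'(a)=-1.564e+00  a ← 21.245541 − (+1.175e+00/-1.564e+00) = 21.997014
iter 2: u=1.218461  f(a)=+6.524e-02  f'(a)=-1.395e+00  a ← 21.997014 − (+6.524e-02/-1.395e+00) = 22.043787
iter 3: u=1.215875  f(a)=+2.271e-04  f'(a)=-1.385e+00  a ← 22.043787 − (+2.271e-04/-1.385e+00) = 22.043951
iter 4: u=1.215866  f(a)=+2.774e-09  f'(a)=-1.385e+00  a ← 22.043951 − (+2.774e-09/-1.385e+00) = 22.043951
iter 5: u=1.215866  f(a)=+1.421e-14  f'(a)=-1.385e+00  a ← 22.043951 − (+1.421e-14/-1.385e+00) = 22.043951
converged: |Δa| < 1e-12 after 5 iterations
sag = a·(cosh(S/(2a)) − 1) = 22.043951·(cosh(1.215866) − 1) = 18.403046
T_max/T_min = cosh(S/(2a)) = 1.834834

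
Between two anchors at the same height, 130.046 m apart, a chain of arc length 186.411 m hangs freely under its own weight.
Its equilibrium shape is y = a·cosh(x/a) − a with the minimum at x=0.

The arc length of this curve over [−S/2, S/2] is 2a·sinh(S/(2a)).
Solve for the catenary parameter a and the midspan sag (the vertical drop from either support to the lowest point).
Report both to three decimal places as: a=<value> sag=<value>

seed: a₀ = √(S³/(24(L−S))) = √(130.046³/(24·56.365)) = 40.321355
iter 1: u=1.612619  f(a)=+7.800e+00  f'(a)=-3.594e+00  a ← 40.321355 − (+7.800e+00/-3.594e+00) = 42.491683
iter 2: u=1.530252  f(a)=+6.740e-01  f'(a)=-2.997e+00  a ← 42.491683 − (+6.740e-01/-2.997e+00) = 42.716562
iter 3: u=1.522196  f(a)=+6.085e-03  f'(a)=-2.943e+00  a ← 42.716562 − (+6.085e-03/-2.943e+00) = 42.718629
iter 4: u=1.522123  f(a)=+5.058e-07  f'(a)=-2.943e+00  a ← 42.718629 − (+5.058e-07/-2.943e+00) = 42.718629
iter 5: u=1.522123  f(a)=+0.000e+00  f'(a)=-2.943e+00  a ← 42.718629 − (+0.000e+00/-2.943e+00) = 42.718629
converged: |Δa| < 1e-12 after 5 iterations
sag = a·(cosh(S/(2a)) − 1) = 42.718629·(cosh(1.522123) − 1) = 59.810130
T_max/T_min = cosh(S/(2a)) = 2.400095

a=42.719 sag=59.810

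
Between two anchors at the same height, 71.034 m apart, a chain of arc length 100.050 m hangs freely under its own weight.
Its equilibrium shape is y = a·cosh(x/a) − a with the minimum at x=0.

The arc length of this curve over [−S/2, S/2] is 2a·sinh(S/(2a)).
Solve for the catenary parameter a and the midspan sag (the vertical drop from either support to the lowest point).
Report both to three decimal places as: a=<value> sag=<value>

seed: a₀ = √(S³/(24(L−S))) = √(71.034³/(24·29.016)) = 22.686893
iter 1: u=1.565530  f(a)=+3.770e+00  f'(a)=-3.242e+00  a ← 22.686893 − (+3.770e+00/-3.242e+00) = 23.849783
iter 2: u=1.489196  f(a)=+3.093e-01  f'(a)=-2.730e+00  a ← 23.849783 − (+3.093e-01/-2.730e+00) = 23.963066
iter 3: u=1.482156  f(a)=+2.492e-03  f'(a)=-2.686e+00  a ← 23.963066 − (+2.492e-03/-2.686e+00) = 23.963994
iter 4: u=1.482099  f(a)=+1.647e-07  f'(a)=-2.686e+00  a ← 23.963994 − (+1.647e-07/-2.686e+00) = 23.963994
iter 5: u=1.482099  f(a)=+0.000e+00  f'(a)=-2.686e+00  a ← 23.963994 − (+0.000e+00/-2.686e+00) = 23.963994
converged: |Δa| < 1e-12 after 5 iterations
sag = a·(cosh(S/(2a)) − 1) = 23.963994·(cosh(1.482099) − 1) = 31.504679
T_max/T_min = cosh(S/(2a)) = 2.314667

a=23.964 sag=31.505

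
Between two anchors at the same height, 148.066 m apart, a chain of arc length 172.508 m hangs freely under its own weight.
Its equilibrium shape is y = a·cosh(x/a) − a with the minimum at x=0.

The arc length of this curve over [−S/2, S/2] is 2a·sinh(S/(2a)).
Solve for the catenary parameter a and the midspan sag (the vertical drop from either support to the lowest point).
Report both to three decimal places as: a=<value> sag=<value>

a=76.165 sag=38.904

seed: a₀ = √(S³/(24(L−S))) = √(148.066³/(24·24.442)) = 74.389052
iter 1: u=0.995214  f(a)=+1.239e+00  f'(a)=-7.246e-01  a ← 74.389052 − (+1.239e+00/-7.246e-01) = 76.099540
iter 2: u=0.972844  f(a)=+4.404e-02  f'(a)=-6.739e-01  a ← 76.099540 − (+4.404e-02/-6.739e-01) = 76.164883
iter 3: u=0.972010  f(a)=+6.013e-05  f'(a)=-6.721e-01  a ← 76.164883 − (+6.013e-05/-6.721e-01) = 76.164973
iter 4: u=0.972008  f(a)=+1.125e-10  f'(a)=-6.721e-01  a ← 76.164973 − (+1.125e-10/-6.721e-01) = 76.164973
iter 5: u=0.972008  f(a)=-2.842e-14  f'(a)=-6.721e-01  a ← 76.164973 − (-2.842e-14/-6.721e-01) = 76.164973
converged: |Δa| < 1e-12 after 5 iterations
sag = a·(cosh(S/(2a)) − 1) = 76.164973·(cosh(0.972008) − 1) = 38.903944
T_max/T_min = cosh(S/(2a)) = 1.510785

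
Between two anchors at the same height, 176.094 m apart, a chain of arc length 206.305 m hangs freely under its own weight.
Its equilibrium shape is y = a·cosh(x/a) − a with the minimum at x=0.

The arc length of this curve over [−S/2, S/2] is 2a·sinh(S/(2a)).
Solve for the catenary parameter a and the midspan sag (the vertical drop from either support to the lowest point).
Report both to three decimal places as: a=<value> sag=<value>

seed: a₀ = √(S³/(24(L−S))) = √(176.094³/(24·30.211)) = 86.781803
iter 1: u=1.014579  f(a)=+1.594e+00  f'(a)=-7.706e-01  a ← 86.781803 − (+1.594e+00/-7.706e-01) = 88.849748
iter 2: u=0.990965  f(a)=+5.874e-02  f'(a)=-7.147e-01  a ← 88.849748 − (+5.874e-02/-7.147e-01) = 88.931931
iter 3: u=0.990049  f(a)=+8.657e-05  f'(a)=-7.126e-01  a ← 88.931931 − (+8.657e-05/-7.126e-01) = 88.932052
iter 4: u=0.990048  f(a)=+1.887e-10  f'(a)=-7.126e-01  a ← 88.932052 − (+1.887e-10/-7.126e-01) = 88.932052
iter 5: u=0.990048  f(a)=-5.684e-14  f'(a)=-7.126e-01  a ← 88.932052 − (-5.684e-14/-7.126e-01) = 88.932052
converged: |Δa| < 1e-12 after 5 iterations
sag = a·(cosh(S/(2a)) − 1) = 88.932052·(cosh(0.990048) − 1) = 47.263939
T_max/T_min = cosh(S/(2a)) = 1.531461

a=88.932 sag=47.264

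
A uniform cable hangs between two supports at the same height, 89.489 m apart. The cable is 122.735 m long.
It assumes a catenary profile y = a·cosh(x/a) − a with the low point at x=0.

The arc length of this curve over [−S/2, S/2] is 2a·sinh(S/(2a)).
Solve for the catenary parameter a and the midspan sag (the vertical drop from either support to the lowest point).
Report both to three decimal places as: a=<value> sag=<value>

a=31.515 sag=37.472

seed: a₀ = √(S³/(24(L−S))) = √(89.489³/(24·33.246)) = 29.969477
iter 1: u=1.493002  f(a)=+3.908e+00  f'(a)=-2.754e+00  a ← 29.969477 − (+3.908e+00/-2.754e+00) = 31.388459
iter 2: u=1.425508  f(a)=+2.947e-01  f'(a)=-2.353e+00  a ← 31.388459 − (+2.947e-01/-2.353e+00) = 31.513700
iter 3: u=1.419843  f(a)=+1.978e-03  f'(a)=-2.322e+00  a ← 31.513700 − (+1.978e-03/-2.322e+00) = 31.514552
iter 4: u=1.419804  f(a)=+9.042e-08  f'(a)=-2.321e+00  a ← 31.514552 − (+9.042e-08/-2.321e+00) = 31.514552
iter 5: u=1.419804  f(a)=+1.421e-14  f'(a)=-2.321e+00  a ← 31.514552 − (+1.421e-14/-2.321e+00) = 31.514552
converged: |Δa| < 1e-12 after 5 iterations
sag = a·(cosh(S/(2a)) − 1) = 31.514552·(cosh(1.419804) − 1) = 37.471947
T_max/T_min = cosh(S/(2a)) = 2.189036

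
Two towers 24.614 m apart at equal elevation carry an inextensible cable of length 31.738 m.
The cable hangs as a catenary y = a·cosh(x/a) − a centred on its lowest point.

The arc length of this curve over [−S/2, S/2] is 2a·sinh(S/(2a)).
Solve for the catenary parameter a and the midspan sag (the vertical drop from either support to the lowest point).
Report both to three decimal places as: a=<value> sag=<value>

seed: a₀ = √(S³/(24(L−S))) = √(24.614³/(24·7.124)) = 9.339115
iter 1: u=1.317791  f(a)=+6.448e-01  f'(a)=-1.808e+00  a ← 9.339115 − (+6.448e-01/-1.808e+00) = 9.695827
iter 2: u=1.269309  f(a)=+3.878e-02  f'(a)=-1.596e+00  a ← 9.695827 − (+3.878e-02/-1.596e+00) = 9.720126
iter 3: u=1.266136  f(a)=+1.602e-04  f'(a)=-1.583e+00  a ← 9.720126 − (+1.602e-04/-1.583e+00) = 9.720228
iter 4: u=1.266123  f(a)=+2.757e-09  f'(a)=-1.583e+00  a ← 9.720228 − (+2.757e-09/-1.583e+00) = 9.720228
iter 5: u=1.266123  f(a)=+3.553e-15  f'(a)=-1.583e+00  a ← 9.720228 − (+3.553e-15/-1.583e+00) = 9.720228
converged: |Δa| < 1e-12 after 5 iterations
sag = a·(cosh(S/(2a)) − 1) = 9.720228·(cosh(1.266123) − 1) = 8.889125
T_max/T_min = cosh(S/(2a)) = 1.914498

a=9.720 sag=8.889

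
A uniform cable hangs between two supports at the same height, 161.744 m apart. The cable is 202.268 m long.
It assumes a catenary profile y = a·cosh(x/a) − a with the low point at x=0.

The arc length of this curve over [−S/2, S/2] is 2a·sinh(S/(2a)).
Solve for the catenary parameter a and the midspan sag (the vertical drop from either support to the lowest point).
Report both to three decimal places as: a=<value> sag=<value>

a=68.308 sag=53.733

seed: a₀ = √(S³/(24(L−S))) = √(161.744³/(24·40.524)) = 65.959977
iter 1: u=1.226077  f(a)=+3.157e+00  f'(a)=-1.424e+00  a ← 65.959977 − (+3.157e+00/-1.424e+00) = 68.177677
iter 2: u=1.186195  f(a)=+1.662e-01  f'(a)=-1.277e+00  a ← 68.177677 − (+1.662e-01/-1.277e+00) = 68.307807
iter 3: u=1.183935  f(a)=+5.174e-04  f'(a)=-1.269e+00  a ← 68.307807 − (+5.174e-04/-1.269e+00) = 68.308215
iter 4: u=1.183928  f(a)=+5.047e-09  f'(a)=-1.269e+00  a ← 68.308215 − (+5.047e-09/-1.269e+00) = 68.308215
iter 5: u=1.183928  f(a)=+2.842e-14  f'(a)=-1.269e+00  a ← 68.308215 − (+2.842e-14/-1.269e+00) = 68.308215
converged: |Δa| < 1e-12 after 5 iterations
sag = a·(cosh(S/(2a)) − 1) = 68.308215·(cosh(1.183928) − 1) = 53.733164
T_max/T_min = cosh(S/(2a)) = 1.786628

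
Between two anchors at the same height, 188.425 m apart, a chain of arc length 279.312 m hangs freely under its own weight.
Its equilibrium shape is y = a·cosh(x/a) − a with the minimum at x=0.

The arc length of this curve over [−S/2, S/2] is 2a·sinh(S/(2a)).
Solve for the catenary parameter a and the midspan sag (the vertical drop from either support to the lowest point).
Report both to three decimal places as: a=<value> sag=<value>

seed: a₀ = √(S³/(24(L−S))) = √(188.425³/(24·90.887)) = 55.379787
iter 1: u=1.701207  f(a)=+1.410e+01  f'(a)=-4.336e+00  a ← 55.379787 − (+1.410e+01/-4.336e+00) = 58.630683
iter 2: u=1.606880  f(a)=+1.336e+00  f'(a)=-3.549e+00  a ← 58.630683 − (+1.336e+00/-3.549e+00) = 59.007226
iter 3: u=1.596626  f(a)=+1.479e-02  f'(a)=-3.471e+00  a ← 59.007226 − (+1.479e-02/-3.471e+00) = 59.011488
iter 4: u=1.596511  f(a)=+1.857e-06  f'(a)=-3.470e+00  a ← 59.011488 − (+1.857e-06/-3.470e+00) = 59.011489
iter 5: u=1.596511  f(a)=+0.000e+00  f'(a)=-3.470e+00  a ← 59.011489 − (+0.000e+00/-3.470e+00) = 59.011489
converged: |Δa| < 1e-12 after 5 iterations
sag = a·(cosh(S/(2a)) − 1) = 59.011489·(cosh(1.596511) − 1) = 92.600365
T_max/T_min = cosh(S/(2a)) = 2.569192

a=59.011 sag=92.600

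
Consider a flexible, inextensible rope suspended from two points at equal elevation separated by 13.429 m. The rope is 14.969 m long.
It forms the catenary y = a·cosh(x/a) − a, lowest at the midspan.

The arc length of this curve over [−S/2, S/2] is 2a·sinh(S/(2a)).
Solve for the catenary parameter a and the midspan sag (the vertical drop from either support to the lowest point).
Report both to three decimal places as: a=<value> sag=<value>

a=8.230 sag=2.894

seed: a₀ = √(S³/(24(L−S))) = √(13.429³/(24·1.540)) = 8.094677
iter 1: u=0.829496  f(a)=+5.386e-02  f'(a)=-4.073e-01  a ← 8.094677 − (+5.386e-02/-4.073e-01) = 8.226897
iter 2: u=0.816164  f(a)=+1.348e-03  f'(a)=-3.872e-01  a ← 8.226897 − (+1.348e-03/-3.872e-01) = 8.230379
iter 3: u=0.815819  f(a)=+8.924e-07  f'(a)=-3.867e-01  a ← 8.230379 − (+8.924e-07/-3.867e-01) = 8.230381
iter 4: u=0.815819  f(a)=+3.908e-13  f'(a)=-3.867e-01  a ← 8.230381 − (+3.908e-13/-3.867e-01) = 8.230381
converged: |Δa| < 1e-12 after 4 iterations
sag = a·(cosh(S/(2a)) − 1) = 8.230381·(cosh(0.815819) − 1) = 2.894227
T_max/T_min = cosh(S/(2a)) = 1.351652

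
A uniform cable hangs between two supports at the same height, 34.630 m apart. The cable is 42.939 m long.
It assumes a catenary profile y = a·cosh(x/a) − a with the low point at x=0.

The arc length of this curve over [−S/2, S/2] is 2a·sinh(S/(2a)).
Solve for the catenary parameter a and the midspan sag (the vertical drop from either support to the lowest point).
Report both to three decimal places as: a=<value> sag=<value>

a=14.924 sag=11.223

seed: a₀ = √(S³/(24(L−S))) = √(34.630³/(24·8.309)) = 14.431077
iter 1: u=1.199841  f(a)=+6.190e-01  f'(a)=-1.326e+00  a ← 14.431077 − (+6.190e-01/-1.326e+00) = 14.897872
iter 2: u=1.162247  f(a)=+3.130e-02  f'(a)=-1.195e+00  a ← 14.897872 − (+3.130e-02/-1.195e+00) = 14.924066
iter 3: u=1.160207  f(a)=+8.949e-05  f'(a)=-1.188e+00  a ← 14.924066 − (+8.949e-05/-1.188e+00) = 14.924142
iter 4: u=1.160201  f(a)=+7.360e-10  f'(a)=-1.188e+00  a ← 14.924142 − (+7.360e-10/-1.188e+00) = 14.924142
iter 5: u=1.160201  f(a)=+7.105e-15  f'(a)=-1.188e+00  a ← 14.924142 − (+7.105e-15/-1.188e+00) = 14.924142
converged: |Δa| < 1e-12 after 5 iterations
sag = a·(cosh(S/(2a)) − 1) = 14.924142·(cosh(1.160201) − 1) = 11.222932
T_max/T_min = cosh(S/(2a)) = 1.751998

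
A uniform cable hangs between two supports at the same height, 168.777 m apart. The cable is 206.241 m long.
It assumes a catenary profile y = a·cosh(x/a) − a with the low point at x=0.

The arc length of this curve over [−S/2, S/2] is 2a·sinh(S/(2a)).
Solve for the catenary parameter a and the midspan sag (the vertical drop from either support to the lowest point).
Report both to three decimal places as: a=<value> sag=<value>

seed: a₀ = √(S³/(24(L−S))) = √(168.777³/(24·37.464)) = 73.123539
iter 1: u=1.154054  f(a)=+2.575e+00  f'(a)=-1.168e+00  a ← 73.123539 − (+2.575e+00/-1.168e+00) = 75.328876
iter 2: u=1.120268  f(a)=+1.211e-01  f'(a)=-1.060e+00  a ← 75.328876 − (+1.211e-01/-1.060e+00) = 75.443088
iter 3: u=1.118572  f(a)=+2.970e-04  f'(a)=-1.055e+00  a ← 75.443088 − (+2.970e-04/-1.055e+00) = 75.443370
iter 4: u=1.118567  f(a)=+1.796e-09  f'(a)=-1.055e+00  a ← 75.443370 − (+1.796e-09/-1.055e+00) = 75.443370
iter 5: u=1.118567  f(a)=-2.842e-14  f'(a)=-1.055e+00  a ← 75.443370 − (-2.842e-14/-1.055e+00) = 75.443370
converged: |Δa| < 1e-12 after 5 iterations
sag = a·(cosh(S/(2a)) − 1) = 75.443370·(cosh(1.118567) − 1) = 52.328065
T_max/T_min = cosh(S/(2a)) = 1.693607

a=75.443 sag=52.328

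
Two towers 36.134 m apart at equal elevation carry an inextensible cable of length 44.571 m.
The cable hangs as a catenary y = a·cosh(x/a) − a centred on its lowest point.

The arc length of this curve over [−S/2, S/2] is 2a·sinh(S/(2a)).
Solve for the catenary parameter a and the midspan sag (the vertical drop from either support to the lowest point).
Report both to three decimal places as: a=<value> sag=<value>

seed: a₀ = √(S³/(24(L−S))) = √(36.134³/(24·8.437)) = 15.264213
iter 1: u=1.183618  f(a)=+6.111e-01  f'(a)=-1.268e+00  a ← 15.264213 − (+6.111e-01/-1.268e+00) = 15.746040
iter 2: u=1.147400  f(a)=+3.013e-02  f'(a)=-1.146e+00  a ← 15.746040 − (+3.013e-02/-1.146e+00) = 15.772329
iter 3: u=1.145487  f(a)=+8.164e-05  f'(a)=-1.140e+00  a ← 15.772329 − (+8.164e-05/-1.140e+00) = 15.772400
iter 4: u=1.145482  f(a)=+6.030e-10  f'(a)=-1.140e+00  a ← 15.772400 − (+6.030e-10/-1.140e+00) = 15.772400
iter 5: u=1.145482  f(a)=+7.105e-15  f'(a)=-1.140e+00  a ← 15.772400 − (+7.105e-15/-1.140e+00) = 15.772400
converged: |Δa| < 1e-12 after 5 iterations
sag = a·(cosh(S/(2a)) − 1) = 15.772400·(cosh(1.145482) − 1) = 11.529836
T_max/T_min = cosh(S/(2a)) = 1.731013

a=15.772 sag=11.530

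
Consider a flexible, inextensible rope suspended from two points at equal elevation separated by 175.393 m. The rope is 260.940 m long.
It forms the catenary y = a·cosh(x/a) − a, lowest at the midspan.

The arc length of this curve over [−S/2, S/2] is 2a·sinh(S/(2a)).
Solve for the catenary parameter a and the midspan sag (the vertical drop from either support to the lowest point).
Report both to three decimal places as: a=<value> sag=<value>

seed: a₀ = √(S³/(24(L−S))) = √(175.393³/(24·85.547)) = 51.263750
iter 1: u=1.710692  f(a)=+1.343e+01  f'(a)=-4.422e+00  a ← 51.263750 − (+1.343e+01/-4.422e+00) = 54.299933
iter 2: u=1.615039  f(a)=+1.285e+00  f'(a)=-3.613e+00  a ← 54.299933 − (+1.285e+00/-3.613e+00) = 54.655705
iter 3: u=1.604526  f(a)=+1.453e-02  f'(a)=-3.531e+00  a ← 54.655705 − (+1.453e-02/-3.531e+00) = 54.659820
iter 4: u=1.604405  f(a)=+1.904e-06  f'(a)=-3.530e+00  a ← 54.659820 − (+1.904e-06/-3.530e+00) = 54.659821
iter 5: u=1.604405  f(a)=+0.000e+00  f'(a)=-3.530e+00  a ← 54.659821 − (+0.000e+00/-3.530e+00) = 54.659821
converged: |Δa| < 1e-12 after 5 iterations
sag = a·(cosh(S/(2a)) − 1) = 54.659821·(cosh(1.604405) − 1) = 86.797300
T_max/T_min = cosh(S/(2a)) = 2.587954

a=54.660 sag=86.797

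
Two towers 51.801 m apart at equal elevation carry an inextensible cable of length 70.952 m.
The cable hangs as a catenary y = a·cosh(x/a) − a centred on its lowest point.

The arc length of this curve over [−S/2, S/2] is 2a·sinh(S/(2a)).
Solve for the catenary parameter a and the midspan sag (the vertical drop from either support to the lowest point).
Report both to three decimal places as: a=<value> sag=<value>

seed: a₀ = √(S³/(24(L−S))) = √(51.801³/(24·19.151)) = 17.390252
iter 1: u=1.489369  f(a)=+2.240e+00  f'(a)=-2.731e+00  a ← 17.390252 − (+2.240e+00/-2.731e+00) = 18.210259
iter 2: u=1.422303  f(a)=+1.682e-01  f'(a)=-2.335e+00  a ← 18.210259 − (+1.682e-01/-2.335e+00) = 18.282268
iter 3: u=1.416701  f(a)=+1.118e-03  f'(a)=-2.304e+00  a ← 18.282268 − (+1.118e-03/-2.304e+00) = 18.282753
iter 4: u=1.416663  f(a)=+5.015e-08  f'(a)=-2.304e+00  a ← 18.282753 − (+5.015e-08/-2.304e+00) = 18.282753
iter 5: u=1.416663  f(a)=-1.421e-14  f'(a)=-2.304e+00  a ← 18.282753 − (-1.421e-14/-2.304e+00) = 18.282753
converged: |Δa| < 1e-12 after 5 iterations
sag = a·(cosh(S/(2a)) − 1) = 18.282753·(cosh(1.416663) − 1) = 21.627216
T_max/T_min = cosh(S/(2a)) = 2.182930

a=18.283 sag=21.627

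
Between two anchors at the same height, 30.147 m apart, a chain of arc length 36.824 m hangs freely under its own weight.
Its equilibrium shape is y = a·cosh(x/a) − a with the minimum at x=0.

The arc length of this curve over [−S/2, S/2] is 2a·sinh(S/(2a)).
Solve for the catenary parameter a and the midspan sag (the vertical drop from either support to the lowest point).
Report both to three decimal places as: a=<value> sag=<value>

seed: a₀ = √(S³/(24(L−S))) = √(30.147³/(24·6.677)) = 13.075847
iter 1: u=1.152774  f(a)=+4.579e-01  f'(a)=-1.164e+00  a ← 13.075847 − (+4.579e-01/-1.164e+00) = 13.469413
iter 2: u=1.119091  f(a)=+2.149e-02  f'(a)=-1.057e+00  a ← 13.469413 − (+2.149e-02/-1.057e+00) = 13.489749
iter 3: u=1.117404  f(a)=+5.247e-05  f'(a)=-1.052e+00  a ← 13.489749 − (+5.247e-05/-1.052e+00) = 13.489798
iter 4: u=1.117400  f(a)=+3.146e-10  f'(a)=-1.052e+00  a ← 13.489798 − (+3.146e-10/-1.052e+00) = 13.489798
iter 5: u=1.117400  f(a)=-7.105e-15  f'(a)=-1.052e+00  a ← 13.489798 − (-7.105e-15/-1.052e+00) = 13.489798
converged: |Δa| < 1e-12 after 5 iterations
sag = a·(cosh(S/(2a)) − 1) = 13.489798·(cosh(1.117400) − 1) = 9.335109
T_max/T_min = cosh(S/(2a)) = 1.692012

a=13.490 sag=9.335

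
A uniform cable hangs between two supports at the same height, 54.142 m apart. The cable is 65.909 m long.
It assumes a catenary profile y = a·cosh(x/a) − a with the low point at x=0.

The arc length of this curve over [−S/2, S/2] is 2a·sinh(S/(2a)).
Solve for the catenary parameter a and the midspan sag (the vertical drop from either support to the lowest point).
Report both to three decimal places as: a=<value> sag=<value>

seed: a₀ = √(S³/(24(L−S))) = √(54.142³/(24·11.767)) = 23.706255
iter 1: u=1.141935  f(a)=+7.915e-01  f'(a)=-1.128e+00  a ← 23.706255 − (+7.915e-01/-1.128e+00) = 24.407690
iter 2: u=1.109118  f(a)=+3.649e-02  f'(a)=-1.027e+00  a ← 24.407690 − (+3.649e-02/-1.027e+00) = 24.443235
iter 3: u=1.107505  f(a)=+8.584e-05  f'(a)=-1.022e+00  a ← 24.443235 − (+8.584e-05/-1.022e+00) = 24.443319
iter 4: u=1.107501  f(a)=+4.776e-10  f'(a)=-1.022e+00  a ← 24.443319 − (+4.776e-10/-1.022e+00) = 24.443319
iter 5: u=1.107501  f(a)=-1.421e-14  f'(a)=-1.022e+00  a ← 24.443319 − (-1.421e-14/-1.022e+00) = 24.443319
converged: |Δa| < 1e-12 after 5 iterations
sag = a·(cosh(S/(2a)) − 1) = 24.443319·(cosh(1.107501) − 1) = 16.586852
T_max/T_min = cosh(S/(2a)) = 1.678584

a=24.443 sag=16.587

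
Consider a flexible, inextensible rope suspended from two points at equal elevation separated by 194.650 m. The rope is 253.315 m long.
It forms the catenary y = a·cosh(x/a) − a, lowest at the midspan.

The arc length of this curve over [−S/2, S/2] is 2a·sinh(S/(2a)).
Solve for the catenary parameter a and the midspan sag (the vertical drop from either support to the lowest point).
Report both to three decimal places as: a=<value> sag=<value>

a=75.443 sag=71.981

seed: a₀ = √(S³/(24(L−S))) = √(194.650³/(24·58.665)) = 72.374646
iter 1: u=1.344739  f(a)=+5.538e+00  f'(a)=-1.934e+00  a ← 72.374646 − (+5.538e+00/-1.934e+00) = 75.238557
iter 2: u=1.293552  f(a)=+3.457e-01  f'(a)=-1.699e+00  a ← 75.238557 − (+3.457e-01/-1.699e+00) = 75.441998
iter 3: u=1.290064  f(a)=+1.545e-03  f'(a)=-1.684e+00  a ← 75.441998 − (+1.545e-03/-1.684e+00) = 75.442916
iter 4: u=1.290048  f(a)=+3.118e-08  f'(a)=-1.684e+00  a ← 75.442916 − (+3.118e-08/-1.684e+00) = 75.442916
iter 5: u=1.290048  f(a)=+0.000e+00  f'(a)=-1.684e+00  a ← 75.442916 − (+0.000e+00/-1.684e+00) = 75.442916
converged: |Δa| < 1e-12 after 5 iterations
sag = a·(cosh(S/(2a)) − 1) = 75.442916·(cosh(1.290048) − 1) = 71.980813
T_max/T_min = cosh(S/(2a)) = 1.954110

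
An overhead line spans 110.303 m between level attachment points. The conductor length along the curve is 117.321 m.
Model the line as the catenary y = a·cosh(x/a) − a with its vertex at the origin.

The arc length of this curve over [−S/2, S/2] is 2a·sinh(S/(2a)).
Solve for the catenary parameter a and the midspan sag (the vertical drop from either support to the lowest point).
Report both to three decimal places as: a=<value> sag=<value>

seed: a₀ = √(S³/(24(L−S))) = √(110.303³/(24·7.018)) = 89.262426
iter 1: u=0.617858  f(a)=+1.352e-01  f'(a)=-1.633e-01  a ← 89.262426 − (+1.352e-01/-1.633e-01) = 90.090075
iter 2: u=0.612182  f(a)=+1.903e-03  f'(a)=-1.588e-01  a ← 90.090075 − (+1.903e-03/-1.588e-01) = 90.102063
iter 3: u=0.612100  f(a)=+3.892e-07  f'(a)=-1.587e-01  a ← 90.102063 − (+3.892e-07/-1.587e-01) = 90.102066
iter 4: u=0.612100  f(a)=+2.842e-14  f'(a)=-1.587e-01  a ← 90.102066 − (+2.842e-14/-1.587e-01) = 90.102066
converged: |Δa| < 1e-12 after 4 iterations
sag = a·(cosh(S/(2a)) − 1) = 90.102066·(cosh(0.612100) − 1) = 17.412754
T_max/T_min = cosh(S/(2a)) = 1.193256

a=90.102 sag=17.413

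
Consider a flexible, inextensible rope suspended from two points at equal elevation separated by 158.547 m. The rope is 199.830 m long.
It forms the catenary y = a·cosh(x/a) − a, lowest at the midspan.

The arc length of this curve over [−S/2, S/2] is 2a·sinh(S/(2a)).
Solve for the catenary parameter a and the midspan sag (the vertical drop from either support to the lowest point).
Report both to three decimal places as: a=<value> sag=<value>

a=65.765 sag=53.851

seed: a₀ = √(S³/(24(L−S))) = √(158.547³/(24·41.283)) = 63.422856
iter 1: u=1.249920  f(a)=+3.347e+00  f'(a)=-1.517e+00  a ← 63.422856 − (+3.347e+00/-1.517e+00) = 65.629603
iter 2: u=1.207892  f(a)=+1.826e-01  f'(a)=-1.355e+00  a ← 65.629603 − (+1.826e-01/-1.355e+00) = 65.764348
iter 3: u=1.205418  f(a)=+6.132e-04  f'(a)=-1.346e+00  a ← 65.764348 − (+6.132e-04/-1.346e+00) = 65.764803
iter 4: u=1.205409  f(a)=+6.962e-09  f'(a)=-1.346e+00  a ← 65.764803 − (+6.962e-09/-1.346e+00) = 65.764803
iter 5: u=1.205409  f(a)=+1.137e-13  f'(a)=-1.346e+00  a ← 65.764803 − (+1.137e-13/-1.346e+00) = 65.764803
converged: |Δa| < 1e-12 after 5 iterations
sag = a·(cosh(S/(2a)) − 1) = 65.764803·(cosh(1.205409) − 1) = 53.851318
T_max/T_min = cosh(S/(2a)) = 1.818847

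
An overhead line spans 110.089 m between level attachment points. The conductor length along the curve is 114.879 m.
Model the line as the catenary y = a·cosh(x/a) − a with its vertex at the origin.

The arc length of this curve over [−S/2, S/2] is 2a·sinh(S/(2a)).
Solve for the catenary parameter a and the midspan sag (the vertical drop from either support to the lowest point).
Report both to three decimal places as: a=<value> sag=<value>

seed: a₀ = √(S³/(24(L−S))) = √(110.089³/(24·4.790)) = 107.731452
iter 1: u=0.510942  f(a)=+6.291e-02  f'(a)=-9.127e-02  a ← 107.731452 − (+6.291e-02/-9.127e-02) = 108.420787
iter 2: u=0.507693  f(a)=+6.090e-04  f'(a)=-8.951e-02  a ← 108.420787 − (+6.090e-04/-8.951e-02) = 108.427590
iter 3: u=0.507661  f(a)=+5.829e-08  f'(a)=-8.949e-02  a ← 108.427590 − (+5.829e-08/-8.949e-02) = 108.427591
iter 4: u=0.507661  f(a)=+0.000e+00  f'(a)=-8.949e-02  a ← 108.427591 − (+0.000e+00/-8.949e-02) = 108.427591
converged: |Δa| < 1e-12 after 4 iterations
sag = a·(cosh(S/(2a)) − 1) = 108.427591·(cosh(0.507661) − 1) = 14.274645
T_max/T_min = cosh(S/(2a)) = 1.131651

a=108.428 sag=14.275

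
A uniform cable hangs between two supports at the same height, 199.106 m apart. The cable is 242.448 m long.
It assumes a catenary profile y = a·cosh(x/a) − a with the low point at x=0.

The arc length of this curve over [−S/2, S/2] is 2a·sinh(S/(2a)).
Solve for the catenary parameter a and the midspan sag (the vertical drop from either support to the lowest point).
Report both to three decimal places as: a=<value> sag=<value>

a=89.822 sag=61.053

seed: a₀ = √(S³/(24(L−S))) = √(199.106³/(24·43.342)) = 87.109682
iter 1: u=1.142847  f(a)=+2.920e+00  f'(a)=-1.131e+00  a ← 87.109682 − (+2.920e+00/-1.131e+00) = 89.690863
iter 2: u=1.109957  f(a)=+1.348e-01  f'(a)=-1.029e+00  a ← 89.690863 − (+1.348e-01/-1.029e+00) = 89.821879
iter 3: u=1.108338  f(a)=+3.182e-04  f'(a)=-1.024e+00  a ← 89.821879 − (+3.182e-04/-1.024e+00) = 89.822190
iter 4: u=1.108334  f(a)=+1.781e-09  f'(a)=-1.024e+00  a ← 89.822190 − (+1.781e-09/-1.024e+00) = 89.822190
iter 5: u=1.108334  f(a)=+2.842e-14  f'(a)=-1.024e+00  a ← 89.822190 − (+2.842e-14/-1.024e+00) = 89.822190
converged: |Δa| < 1e-12 after 5 iterations
sag = a·(cosh(S/(2a)) − 1) = 89.822190·(cosh(1.108334) − 1) = 61.052871
T_max/T_min = cosh(S/(2a)) = 1.679708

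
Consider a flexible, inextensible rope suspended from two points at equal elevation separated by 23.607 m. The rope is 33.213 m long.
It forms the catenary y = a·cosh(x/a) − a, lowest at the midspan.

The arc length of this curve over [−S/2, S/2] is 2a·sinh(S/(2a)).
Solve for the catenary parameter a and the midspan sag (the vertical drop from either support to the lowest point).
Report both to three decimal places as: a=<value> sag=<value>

seed: a₀ = √(S³/(24(L−S))) = √(23.607³/(24·9.606)) = 7.554127
iter 1: u=1.562523  f(a)=+1.243e+00  f'(a)=-3.221e+00  a ← 7.554127 − (+1.243e+00/-3.221e+00) = 7.940106
iter 2: u=1.486567  f(a)=+1.016e-01  f'(a)=-2.714e+00  a ← 7.940106 − (+1.016e-01/-2.714e+00) = 7.977556
iter 3: u=1.479589  f(a)=+8.129e-04  f'(a)=-2.671e+00  a ← 7.977556 − (+8.129e-04/-2.671e+00) = 7.977860
iter 4: u=1.479532  f(a)=+5.293e-08  f'(a)=-2.670e+00  a ← 7.977860 − (+5.293e-08/-2.670e+00) = 7.977860
iter 5: u=1.479532  f(a)=-7.105e-15  f'(a)=-2.670e+00  a ← 7.977860 − (-7.105e-15/-2.670e+00) = 7.977860
converged: |Δa| < 1e-12 after 5 iterations
sag = a·(cosh(S/(2a)) − 1) = 7.977860·(cosh(1.479532) − 1) = 10.445552
T_max/T_min = cosh(S/(2a)) = 2.309317

a=7.978 sag=10.446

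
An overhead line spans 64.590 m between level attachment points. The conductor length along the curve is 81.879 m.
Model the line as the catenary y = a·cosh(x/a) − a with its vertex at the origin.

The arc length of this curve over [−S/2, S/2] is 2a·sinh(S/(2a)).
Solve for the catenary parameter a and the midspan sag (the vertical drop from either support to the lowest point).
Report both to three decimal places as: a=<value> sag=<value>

a=26.449 sag=22.291

seed: a₀ = √(S³/(24(L−S))) = √(64.590³/(24·17.289)) = 25.483400
iter 1: u=1.267296  f(a)=+1.443e+00  f'(a)=-1.588e+00  a ← 25.483400 − (+1.443e+00/-1.588e+00) = 26.392039
iter 2: u=1.223664  f(a)=+8.075e-02  f'(a)=-1.414e+00  a ← 26.392039 − (+8.075e-02/-1.414e+00) = 26.449127
iter 3: u=1.221023  f(a)=+2.862e-04  f'(a)=-1.404e+00  a ← 26.449127 − (+2.862e-04/-1.404e+00) = 26.449331
iter 4: u=1.221014  f(a)=+3.623e-09  f'(a)=-1.404e+00  a ← 26.449331 − (+3.623e-09/-1.404e+00) = 26.449331
iter 5: u=1.221014  f(a)=+1.421e-14  f'(a)=-1.404e+00  a ← 26.449331 − (+1.421e-14/-1.404e+00) = 26.449331
converged: |Δa| < 1e-12 after 5 iterations
sag = a·(cosh(S/(2a)) − 1) = 26.449331·(cosh(1.221014) − 1) = 22.290897
T_max/T_min = cosh(S/(2a)) = 1.842777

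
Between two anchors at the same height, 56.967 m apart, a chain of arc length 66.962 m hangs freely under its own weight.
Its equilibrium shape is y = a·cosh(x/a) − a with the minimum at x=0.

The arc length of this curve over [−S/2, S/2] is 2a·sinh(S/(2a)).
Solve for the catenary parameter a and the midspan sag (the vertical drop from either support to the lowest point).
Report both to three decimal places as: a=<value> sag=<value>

seed: a₀ = √(S³/(24(L−S))) = √(56.967³/(24·9.995)) = 27.761185
iter 1: u=1.026019  f(a)=+5.395e-01  f'(a)=-7.988e-01  a ← 27.761185 − (+5.395e-01/-7.988e-01) = 28.436560
iter 2: u=1.001651  f(a)=+2.031e-02  f'(a)=-7.396e-01  a ← 28.436560 − (+2.031e-02/-7.396e-01) = 28.464025
iter 3: u=1.000684  f(a)=+3.130e-05  f'(a)=-7.374e-01  a ← 28.464025 − (+3.130e-05/-7.374e-01) = 28.464067
iter 4: u=1.000683  f(a)=+7.458e-11  f'(a)=-7.374e-01  a ← 28.464067 − (+7.458e-11/-7.374e-01) = 28.464067
iter 5: u=1.000683  f(a)=-1.421e-14  f'(a)=-7.374e-01  a ← 28.464067 − (-1.421e-14/-7.374e-01) = 28.464067
converged: |Δa| < 1e-12 after 5 iterations
sag = a·(cosh(S/(2a)) − 1) = 28.464067·(cosh(1.000683) − 1) = 15.481132
T_max/T_min = cosh(S/(2a)) = 1.543883

a=28.464 sag=15.481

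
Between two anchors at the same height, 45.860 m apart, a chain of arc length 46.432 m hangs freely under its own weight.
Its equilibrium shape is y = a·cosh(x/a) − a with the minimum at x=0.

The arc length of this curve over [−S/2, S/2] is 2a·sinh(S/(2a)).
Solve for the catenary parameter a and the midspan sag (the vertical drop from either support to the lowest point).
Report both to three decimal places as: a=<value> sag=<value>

seed: a₀ = √(S³/(24(L−S))) = √(45.860³/(24·0.572)) = 83.819958
iter 1: u=0.273563  f(a)=+2.144e-03  f'(a)=-1.375e-02  a ← 83.819958 − (+2.144e-03/-1.375e-02) = 83.975888
iter 2: u=0.273055  f(a)=+5.998e-06  f'(a)=-1.367e-02  a ← 83.975888 − (+5.998e-06/-1.367e-02) = 83.976326
iter 3: u=0.273053  f(a)=+4.724e-11  f'(a)=-1.367e-02  a ← 83.976326 − (+4.724e-11/-1.367e-02) = 83.976326
iter 4: u=0.273053  f(a)=+0.000e+00  f'(a)=-1.367e-02  a ← 83.976326 − (+0.000e+00/-1.367e-02) = 83.976326
converged: |Δa| < 1e-12 after 4 iterations
sag = a·(cosh(S/(2a)) − 1) = 83.976326·(cosh(0.273053) − 1) = 3.150053
T_max/T_min = cosh(S/(2a)) = 1.037511

a=83.976 sag=3.150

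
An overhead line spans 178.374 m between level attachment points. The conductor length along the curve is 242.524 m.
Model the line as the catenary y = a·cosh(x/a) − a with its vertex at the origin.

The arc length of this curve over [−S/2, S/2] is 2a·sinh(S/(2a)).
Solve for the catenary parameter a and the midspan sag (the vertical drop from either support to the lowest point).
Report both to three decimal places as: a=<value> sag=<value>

seed: a₀ = √(S³/(24(L−S))) = √(178.374³/(24·64.150)) = 60.714633
iter 1: u=1.468954  f(a)=+7.288e+00  f'(a)=-2.606e+00  a ← 60.714633 − (+7.288e+00/-2.606e+00) = 63.511427
iter 2: u=1.404267  f(a)=+5.338e-01  f'(a)=-2.237e+00  a ← 63.511427 − (+5.338e-01/-2.237e+00) = 63.750082
iter 3: u=1.399010  f(a)=+3.365e-03  f'(a)=-2.209e+00  a ← 63.750082 − (+3.365e-03/-2.209e+00) = 63.751606
iter 4: u=1.398977  f(a)=+1.355e-07  f'(a)=-2.208e+00  a ← 63.751606 − (+1.355e-07/-2.208e+00) = 63.751606
iter 5: u=1.398977  f(a)=+0.000e+00  f'(a)=-2.208e+00  a ← 63.751606 − (+0.000e+00/-2.208e+00) = 63.751606
converged: |Δa| < 1e-12 after 5 iterations
sag = a·(cosh(S/(2a)) − 1) = 63.751606·(cosh(1.398977) − 1) = 73.247445
T_max/T_min = cosh(S/(2a)) = 2.148951

a=63.752 sag=73.247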